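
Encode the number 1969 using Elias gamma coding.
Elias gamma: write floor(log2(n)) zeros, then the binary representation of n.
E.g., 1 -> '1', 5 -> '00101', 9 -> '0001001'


num_bits = floor(log2(1969)) + 1 = 11
leading_zeros = num_bits - 1 = 10
binary(1969) = 11110110001

Elias gamma(1969) = '0000000000' + '11110110001' = 000000000011110110001 (21 bits)


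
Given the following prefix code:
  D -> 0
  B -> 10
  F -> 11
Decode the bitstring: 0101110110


Decoding step by step:
Bits 0 -> D
Bits 10 -> B
Bits 11 -> F
Bits 10 -> B
Bits 11 -> F
Bits 0 -> D


Decoded message: DBFBFD


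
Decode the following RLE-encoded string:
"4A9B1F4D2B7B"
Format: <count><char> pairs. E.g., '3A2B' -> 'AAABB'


Expanding each <count><char> pair:
  4A -> 'AAAA'
  9B -> 'BBBBBBBBB'
  1F -> 'F'
  4D -> 'DDDD'
  2B -> 'BB'
  7B -> 'BBBBBBB'

Decoded = AAAABBBBBBBBBFDDDDBBBBBBBBB


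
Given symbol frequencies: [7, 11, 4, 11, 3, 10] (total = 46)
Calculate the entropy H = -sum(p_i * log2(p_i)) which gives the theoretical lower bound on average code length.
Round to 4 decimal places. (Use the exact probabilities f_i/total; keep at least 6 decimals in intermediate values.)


Per-symbol terms -p_i * log2(p_i) with p_i = f_i/46:
  p = 7/46 = 0.152174: log2(p) = -2.716207, -p*log2(p) = 0.413336
  p = 11/46 = 0.239130: log2(p) = -2.064130, -p*log2(p) = 0.493596
  p = 4/46 = 0.086957: log2(p) = -3.523562, -p*log2(p) = 0.306397
  p = 11/46 = 0.239130: log2(p) = -2.064130, -p*log2(p) = 0.493596
  p = 3/46 = 0.065217: log2(p) = -3.938599, -p*log2(p) = 0.256865
  p = 10/46 = 0.217391: log2(p) = -2.201634, -p*log2(p) = 0.478616
H = 0.413336 + 0.493596 + 0.306397 + 0.493596 + 0.256865 + 0.478616 = 2.442406

H = 2.4424 bits/symbol


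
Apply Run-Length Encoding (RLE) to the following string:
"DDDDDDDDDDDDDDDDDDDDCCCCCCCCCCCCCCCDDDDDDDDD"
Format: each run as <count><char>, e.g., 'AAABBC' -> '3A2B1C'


Scanning runs left to right:
  i=0: run of 'D' x 20 -> '20D'
  i=20: run of 'C' x 15 -> '15C'
  i=35: run of 'D' x 9 -> '9D'

RLE = 20D15C9D


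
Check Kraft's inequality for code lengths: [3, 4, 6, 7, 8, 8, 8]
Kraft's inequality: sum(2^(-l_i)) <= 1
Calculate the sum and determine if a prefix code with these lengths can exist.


Sum = 2^(-3) + 2^(-4) + 2^(-6) + 2^(-7) + 2^(-8) + 2^(-8) + 2^(-8)
    = 0.125 + 0.0625 + 0.015625 + 0.0078125 + 0.00390625 + 0.00390625 + 0.00390625
    = 57/256 = 0.22265625
Since 0.22265625 <= 1, Kraft's inequality IS satisfied.
A prefix code with these lengths CAN exist.

Kraft sum = 0.22265625. Satisfied.


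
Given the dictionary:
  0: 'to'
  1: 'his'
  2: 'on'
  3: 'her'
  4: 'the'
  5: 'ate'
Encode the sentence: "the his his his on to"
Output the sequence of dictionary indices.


Look up each word in the dictionary:
  'the' -> 4
  'his' -> 1
  'his' -> 1
  'his' -> 1
  'on' -> 2
  'to' -> 0

Encoded: [4, 1, 1, 1, 2, 0]


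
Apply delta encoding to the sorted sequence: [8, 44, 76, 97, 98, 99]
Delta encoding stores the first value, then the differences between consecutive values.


First value: 8
Deltas:
  44 - 8 = 36
  76 - 44 = 32
  97 - 76 = 21
  98 - 97 = 1
  99 - 98 = 1


Delta encoded: [8, 36, 32, 21, 1, 1]


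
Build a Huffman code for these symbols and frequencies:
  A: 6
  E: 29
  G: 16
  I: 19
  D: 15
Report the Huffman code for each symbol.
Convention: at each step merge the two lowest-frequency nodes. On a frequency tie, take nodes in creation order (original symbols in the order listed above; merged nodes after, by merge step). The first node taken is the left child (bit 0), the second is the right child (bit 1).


Huffman tree construction:
Step 1: Merge A(6) + D(15) = 21
Step 2: Merge G(16) + I(19) = 35
Step 3: Merge (A+D)(21) + E(29) = 50
Step 4: Merge (G+I)(35) + ((A+D)+E)(50) = 85
Read each symbol's code off the tree from the root (left child = 0, right child = 1).

Codes:
  A: 100 (length 3)
  E: 11 (length 2)
  G: 00 (length 2)
  I: 01 (length 2)
  D: 101 (length 3)
Average code length: 191/85 = 2.2471 bits/symbol


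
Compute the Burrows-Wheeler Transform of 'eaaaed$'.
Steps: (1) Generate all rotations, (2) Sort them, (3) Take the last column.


Rotations (sorted):
  0: $eaaaed -> last char: d
  1: aaaed$e -> last char: e
  2: aaed$ea -> last char: a
  3: aed$eaa -> last char: a
  4: d$eaaae -> last char: e
  5: eaaaed$ -> last char: $
  6: ed$eaaa -> last char: a


BWT = deaae$a


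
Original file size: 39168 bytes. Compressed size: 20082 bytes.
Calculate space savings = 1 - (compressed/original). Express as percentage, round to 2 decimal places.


ratio = compressed/original = 20082/39168 = 0.512714
savings = 1 - ratio = 1 - 0.512714 = 0.487286
as a percentage: 0.487286 * 100 = 48.73%

Space savings = 1 - 20082/39168 = 48.73%


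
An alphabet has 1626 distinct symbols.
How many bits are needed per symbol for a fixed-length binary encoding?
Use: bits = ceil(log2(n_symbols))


log2(1626) = 10.6671
Bracket: 2^10 = 1024 < 1626 <= 2^11 = 2048
So ceil(log2(1626)) = 11

bits = ceil(log2(1626)) = ceil(10.6671) = 11 bits


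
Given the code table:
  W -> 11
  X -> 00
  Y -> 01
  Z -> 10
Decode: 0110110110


Decoding:
01 -> Y
10 -> Z
11 -> W
01 -> Y
10 -> Z


Result: YZWYZ


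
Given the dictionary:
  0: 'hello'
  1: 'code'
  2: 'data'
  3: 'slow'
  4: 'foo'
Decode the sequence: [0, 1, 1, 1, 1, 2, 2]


Look up each index in the dictionary:
  0 -> 'hello'
  1 -> 'code'
  1 -> 'code'
  1 -> 'code'
  1 -> 'code'
  2 -> 'data'
  2 -> 'data'

Decoded: "hello code code code code data data"


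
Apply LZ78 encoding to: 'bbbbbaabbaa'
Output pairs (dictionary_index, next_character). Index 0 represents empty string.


LZ78 encoding steps:
Dictionary: {0: ''}
Step 1: w='' (idx 0), next='b' -> output (0, 'b'), add 'b' as idx 1
Step 2: w='b' (idx 1), next='b' -> output (1, 'b'), add 'bb' as idx 2
Step 3: w='bb' (idx 2), next='a' -> output (2, 'a'), add 'bba' as idx 3
Step 4: w='' (idx 0), next='a' -> output (0, 'a'), add 'a' as idx 4
Step 5: w='bba' (idx 3), next='a' -> output (3, 'a'), add 'bbaa' as idx 5


Encoded: [(0, 'b'), (1, 'b'), (2, 'a'), (0, 'a'), (3, 'a')]


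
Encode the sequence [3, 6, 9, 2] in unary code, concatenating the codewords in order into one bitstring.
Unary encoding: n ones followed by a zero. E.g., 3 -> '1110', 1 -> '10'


Encode each number as n ones followed by a terminating 0:
  3 -> 1110 (4 bits)
  6 -> 1111110 (7 bits)
  9 -> 1111111110 (10 bits)
  2 -> 110 (3 bits)
Total length = 4 + 7 + 10 + 3 = 24 bits.

Unary([3, 6, 9, 2]) = 111011111101111111110110 (24 bits)


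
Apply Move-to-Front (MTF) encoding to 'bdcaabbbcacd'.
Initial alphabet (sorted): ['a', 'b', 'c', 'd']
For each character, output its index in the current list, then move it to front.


MTF encoding:
'b': index 1 in ['a', 'b', 'c', 'd'] -> ['b', 'a', 'c', 'd']
'd': index 3 in ['b', 'a', 'c', 'd'] -> ['d', 'b', 'a', 'c']
'c': index 3 in ['d', 'b', 'a', 'c'] -> ['c', 'd', 'b', 'a']
'a': index 3 in ['c', 'd', 'b', 'a'] -> ['a', 'c', 'd', 'b']
'a': index 0 in ['a', 'c', 'd', 'b'] -> ['a', 'c', 'd', 'b']
'b': index 3 in ['a', 'c', 'd', 'b'] -> ['b', 'a', 'c', 'd']
'b': index 0 in ['b', 'a', 'c', 'd'] -> ['b', 'a', 'c', 'd']
'b': index 0 in ['b', 'a', 'c', 'd'] -> ['b', 'a', 'c', 'd']
'c': index 2 in ['b', 'a', 'c', 'd'] -> ['c', 'b', 'a', 'd']
'a': index 2 in ['c', 'b', 'a', 'd'] -> ['a', 'c', 'b', 'd']
'c': index 1 in ['a', 'c', 'b', 'd'] -> ['c', 'a', 'b', 'd']
'd': index 3 in ['c', 'a', 'b', 'd'] -> ['d', 'c', 'a', 'b']


Output: [1, 3, 3, 3, 0, 3, 0, 0, 2, 2, 1, 3]


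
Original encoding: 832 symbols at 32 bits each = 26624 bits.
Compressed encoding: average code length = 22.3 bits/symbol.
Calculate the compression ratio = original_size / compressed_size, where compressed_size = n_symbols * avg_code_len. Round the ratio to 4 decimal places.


original_size = n_symbols * orig_bits = 832 * 32 = 26624 bits
compressed_size = n_symbols * avg_code_len = 832 * 22.3 = 18553.6 bits
ratio = original_size / compressed_size = 26624 / 18553.6 = 1.435

Compression ratio = 1.435


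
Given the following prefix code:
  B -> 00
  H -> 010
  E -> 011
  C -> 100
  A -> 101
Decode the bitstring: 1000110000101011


Decoding step by step:
Bits 100 -> C
Bits 011 -> E
Bits 00 -> B
Bits 00 -> B
Bits 101 -> A
Bits 011 -> E


Decoded message: CEBBAE


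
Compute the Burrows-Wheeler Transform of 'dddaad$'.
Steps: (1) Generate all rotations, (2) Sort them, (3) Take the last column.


Rotations (sorted):
  0: $dddaad -> last char: d
  1: aad$ddd -> last char: d
  2: ad$ddda -> last char: a
  3: d$dddaa -> last char: a
  4: daad$dd -> last char: d
  5: ddaad$d -> last char: d
  6: dddaad$ -> last char: $


BWT = ddaadd$


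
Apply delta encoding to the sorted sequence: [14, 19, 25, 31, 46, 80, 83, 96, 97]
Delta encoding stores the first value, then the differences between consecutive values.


First value: 14
Deltas:
  19 - 14 = 5
  25 - 19 = 6
  31 - 25 = 6
  46 - 31 = 15
  80 - 46 = 34
  83 - 80 = 3
  96 - 83 = 13
  97 - 96 = 1


Delta encoded: [14, 5, 6, 6, 15, 34, 3, 13, 1]


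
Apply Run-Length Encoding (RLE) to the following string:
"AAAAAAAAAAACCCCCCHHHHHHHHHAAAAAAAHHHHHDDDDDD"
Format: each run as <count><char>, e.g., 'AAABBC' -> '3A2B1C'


Scanning runs left to right:
  i=0: run of 'A' x 11 -> '11A'
  i=11: run of 'C' x 6 -> '6C'
  i=17: run of 'H' x 9 -> '9H'
  i=26: run of 'A' x 7 -> '7A'
  i=33: run of 'H' x 5 -> '5H'
  i=38: run of 'D' x 6 -> '6D'

RLE = 11A6C9H7A5H6D


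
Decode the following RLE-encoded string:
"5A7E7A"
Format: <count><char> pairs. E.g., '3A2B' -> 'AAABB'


Expanding each <count><char> pair:
  5A -> 'AAAAA'
  7E -> 'EEEEEEE'
  7A -> 'AAAAAAA'

Decoded = AAAAAEEEEEEEAAAAAAA


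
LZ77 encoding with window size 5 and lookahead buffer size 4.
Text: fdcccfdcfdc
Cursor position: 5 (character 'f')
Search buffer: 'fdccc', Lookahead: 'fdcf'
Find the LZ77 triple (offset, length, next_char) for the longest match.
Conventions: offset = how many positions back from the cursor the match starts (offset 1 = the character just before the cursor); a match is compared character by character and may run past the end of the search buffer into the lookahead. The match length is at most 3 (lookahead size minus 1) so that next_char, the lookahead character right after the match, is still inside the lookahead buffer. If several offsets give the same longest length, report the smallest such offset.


Try each offset into the search buffer:
  offset=1 (pos 4, char 'c'): match length 0
  offset=2 (pos 3, char 'c'): match length 0
  offset=3 (pos 2, char 'c'): match length 0
  offset=4 (pos 1, char 'd'): match length 0
  offset=5 (pos 0, char 'f'): match length 3
Longest match has length 3 at offset 5.
next_char = character at position 5 + 3 = 8 -> 'f'

Best match: offset=5, length=3 (matching 'fdc' starting at position 0)
LZ77 triple: (5, 3, 'f')


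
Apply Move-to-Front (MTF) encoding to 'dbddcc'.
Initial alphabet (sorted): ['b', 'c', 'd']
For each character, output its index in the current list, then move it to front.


MTF encoding:
'd': index 2 in ['b', 'c', 'd'] -> ['d', 'b', 'c']
'b': index 1 in ['d', 'b', 'c'] -> ['b', 'd', 'c']
'd': index 1 in ['b', 'd', 'c'] -> ['d', 'b', 'c']
'd': index 0 in ['d', 'b', 'c'] -> ['d', 'b', 'c']
'c': index 2 in ['d', 'b', 'c'] -> ['c', 'd', 'b']
'c': index 0 in ['c', 'd', 'b'] -> ['c', 'd', 'b']


Output: [2, 1, 1, 0, 2, 0]


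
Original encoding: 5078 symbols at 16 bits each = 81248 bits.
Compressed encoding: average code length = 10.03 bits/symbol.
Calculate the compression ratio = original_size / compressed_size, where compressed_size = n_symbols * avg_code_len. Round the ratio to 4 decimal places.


original_size = n_symbols * orig_bits = 5078 * 16 = 81248 bits
compressed_size = n_symbols * avg_code_len = 5078 * 10.03 = 50932.34 bits
ratio = original_size / compressed_size = 81248 / 50932.34 = 1.5952

Compression ratio = 1.5952


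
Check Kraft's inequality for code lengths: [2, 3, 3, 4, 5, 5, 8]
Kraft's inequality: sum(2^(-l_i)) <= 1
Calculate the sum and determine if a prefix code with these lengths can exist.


Sum = 2^(-2) + 2^(-3) + 2^(-3) + 2^(-4) + 2^(-5) + 2^(-5) + 2^(-8)
    = 0.25 + 0.125 + 0.125 + 0.0625 + 0.03125 + 0.03125 + 0.00390625
    = 161/256 = 0.62890625
Since 0.62890625 <= 1, Kraft's inequality IS satisfied.
A prefix code with these lengths CAN exist.

Kraft sum = 0.62890625. Satisfied.


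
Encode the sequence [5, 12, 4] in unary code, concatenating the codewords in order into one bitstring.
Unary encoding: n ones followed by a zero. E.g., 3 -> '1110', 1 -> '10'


Encode each number as n ones followed by a terminating 0:
  5 -> 111110 (6 bits)
  12 -> 1111111111110 (13 bits)
  4 -> 11110 (5 bits)
Total length = 6 + 13 + 5 = 24 bits.

Unary([5, 12, 4]) = 111110111111111111011110 (24 bits)


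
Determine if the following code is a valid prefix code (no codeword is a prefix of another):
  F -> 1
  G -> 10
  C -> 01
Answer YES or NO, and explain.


Checking each pair (does one codeword prefix another?):
  F='1' vs G='10': prefix -- VIOLATION

NO -- this is NOT a valid prefix code. F (1) is a prefix of G (10).


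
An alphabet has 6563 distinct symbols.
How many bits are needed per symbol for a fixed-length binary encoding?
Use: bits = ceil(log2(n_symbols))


log2(6563) = 12.6801
Bracket: 2^12 = 4096 < 6563 <= 2^13 = 8192
So ceil(log2(6563)) = 13

bits = ceil(log2(6563)) = ceil(12.6801) = 13 bits


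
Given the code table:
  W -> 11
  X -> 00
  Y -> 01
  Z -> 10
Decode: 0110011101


Decoding:
01 -> Y
10 -> Z
01 -> Y
11 -> W
01 -> Y


Result: YZYWY


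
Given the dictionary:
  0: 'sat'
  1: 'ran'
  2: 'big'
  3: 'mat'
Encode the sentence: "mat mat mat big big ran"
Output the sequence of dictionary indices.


Look up each word in the dictionary:
  'mat' -> 3
  'mat' -> 3
  'mat' -> 3
  'big' -> 2
  'big' -> 2
  'ran' -> 1

Encoded: [3, 3, 3, 2, 2, 1]


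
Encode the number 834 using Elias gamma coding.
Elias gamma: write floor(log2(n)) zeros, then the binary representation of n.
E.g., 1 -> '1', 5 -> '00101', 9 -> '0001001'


num_bits = floor(log2(834)) + 1 = 10
leading_zeros = num_bits - 1 = 9
binary(834) = 1101000010

Elias gamma(834) = '000000000' + '1101000010' = 0000000001101000010 (19 bits)


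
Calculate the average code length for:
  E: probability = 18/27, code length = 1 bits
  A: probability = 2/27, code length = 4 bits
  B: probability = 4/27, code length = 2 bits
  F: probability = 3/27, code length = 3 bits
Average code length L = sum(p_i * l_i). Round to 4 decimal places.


Weighted contributions p_i * l_i:
  E: (18/27) * 1 = 18/27
  A: (2/27) * 4 = 8/27
  B: (4/27) * 2 = 8/27
  F: (3/27) * 3 = 9/27
Sum = (18 + 8 + 8 + 9)/27 = 43/27

L = 43/27 = 1.5926 bits/symbol


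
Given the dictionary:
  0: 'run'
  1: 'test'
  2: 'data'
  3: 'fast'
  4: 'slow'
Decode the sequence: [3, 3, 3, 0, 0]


Look up each index in the dictionary:
  3 -> 'fast'
  3 -> 'fast'
  3 -> 'fast'
  0 -> 'run'
  0 -> 'run'

Decoded: "fast fast fast run run"


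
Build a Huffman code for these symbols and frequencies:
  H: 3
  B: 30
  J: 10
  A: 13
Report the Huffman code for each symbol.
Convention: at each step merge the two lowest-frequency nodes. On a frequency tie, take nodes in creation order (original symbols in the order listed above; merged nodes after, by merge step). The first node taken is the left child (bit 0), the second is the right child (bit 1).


Huffman tree construction:
Step 1: Merge H(3) + J(10) = 13
Step 2: Merge A(13) + (H+J)(13) = 26
Step 3: Merge (A+(H+J))(26) + B(30) = 56
Read each symbol's code off the tree from the root (left child = 0, right child = 1).

Codes:
  H: 010 (length 3)
  B: 1 (length 1)
  J: 011 (length 3)
  A: 00 (length 2)
Average code length: 95/56 = 1.6964 bits/symbol


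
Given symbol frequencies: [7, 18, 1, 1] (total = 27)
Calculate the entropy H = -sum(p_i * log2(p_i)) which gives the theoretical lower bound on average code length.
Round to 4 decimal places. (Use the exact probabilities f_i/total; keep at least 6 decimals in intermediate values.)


Per-symbol terms -p_i * log2(p_i) with p_i = f_i/27:
  p = 7/27 = 0.259259: log2(p) = -1.947533, -p*log2(p) = 0.504916
  p = 18/27 = 0.666667: log2(p) = -0.584963, -p*log2(p) = 0.389975
  p = 1/27 = 0.037037: log2(p) = -4.754888, -p*log2(p) = 0.176107
  p = 1/27 = 0.037037: log2(p) = -4.754888, -p*log2(p) = 0.176107
H = 0.504916 + 0.389975 + 0.176107 + 0.176107 = 1.247105

H = 1.2471 bits/symbol


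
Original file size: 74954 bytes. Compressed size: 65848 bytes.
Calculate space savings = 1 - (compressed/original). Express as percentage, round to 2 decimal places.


ratio = compressed/original = 65848/74954 = 0.878512
savings = 1 - ratio = 1 - 0.878512 = 0.121488
as a percentage: 0.121488 * 100 = 12.15%

Space savings = 1 - 65848/74954 = 12.15%


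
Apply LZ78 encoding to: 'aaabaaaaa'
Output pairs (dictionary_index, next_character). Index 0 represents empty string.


LZ78 encoding steps:
Dictionary: {0: ''}
Step 1: w='' (idx 0), next='a' -> output (0, 'a'), add 'a' as idx 1
Step 2: w='a' (idx 1), next='a' -> output (1, 'a'), add 'aa' as idx 2
Step 3: w='' (idx 0), next='b' -> output (0, 'b'), add 'b' as idx 3
Step 4: w='aa' (idx 2), next='a' -> output (2, 'a'), add 'aaa' as idx 4
Step 5: w='aa' (idx 2), end of input -> output (2, '')


Encoded: [(0, 'a'), (1, 'a'), (0, 'b'), (2, 'a'), (2, '')]


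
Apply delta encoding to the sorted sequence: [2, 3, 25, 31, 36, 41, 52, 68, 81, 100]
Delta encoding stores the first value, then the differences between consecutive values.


First value: 2
Deltas:
  3 - 2 = 1
  25 - 3 = 22
  31 - 25 = 6
  36 - 31 = 5
  41 - 36 = 5
  52 - 41 = 11
  68 - 52 = 16
  81 - 68 = 13
  100 - 81 = 19


Delta encoded: [2, 1, 22, 6, 5, 5, 11, 16, 13, 19]


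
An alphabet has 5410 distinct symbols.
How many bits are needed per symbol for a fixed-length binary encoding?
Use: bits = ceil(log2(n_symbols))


log2(5410) = 12.4014
Bracket: 2^12 = 4096 < 5410 <= 2^13 = 8192
So ceil(log2(5410)) = 13

bits = ceil(log2(5410)) = ceil(12.4014) = 13 bits


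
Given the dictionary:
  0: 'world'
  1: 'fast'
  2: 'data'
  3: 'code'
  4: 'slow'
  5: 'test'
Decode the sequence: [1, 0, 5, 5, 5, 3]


Look up each index in the dictionary:
  1 -> 'fast'
  0 -> 'world'
  5 -> 'test'
  5 -> 'test'
  5 -> 'test'
  3 -> 'code'

Decoded: "fast world test test test code"


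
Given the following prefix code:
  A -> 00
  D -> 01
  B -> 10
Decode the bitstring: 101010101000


Decoding step by step:
Bits 10 -> B
Bits 10 -> B
Bits 10 -> B
Bits 10 -> B
Bits 10 -> B
Bits 00 -> A


Decoded message: BBBBBA


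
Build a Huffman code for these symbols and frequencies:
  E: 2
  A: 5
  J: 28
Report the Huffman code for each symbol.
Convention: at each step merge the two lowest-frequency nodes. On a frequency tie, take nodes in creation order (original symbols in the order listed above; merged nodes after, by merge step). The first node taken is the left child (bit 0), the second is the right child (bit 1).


Huffman tree construction:
Step 1: Merge E(2) + A(5) = 7
Step 2: Merge (E+A)(7) + J(28) = 35
Read each symbol's code off the tree from the root (left child = 0, right child = 1).

Codes:
  E: 00 (length 2)
  A: 01 (length 2)
  J: 1 (length 1)
Average code length: 42/35 = 1.2000 bits/symbol


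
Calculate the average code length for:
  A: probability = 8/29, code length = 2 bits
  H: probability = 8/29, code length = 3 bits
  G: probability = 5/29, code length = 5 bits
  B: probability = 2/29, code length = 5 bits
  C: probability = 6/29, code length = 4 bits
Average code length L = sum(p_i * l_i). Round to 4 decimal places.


Weighted contributions p_i * l_i:
  A: (8/29) * 2 = 16/29
  H: (8/29) * 3 = 24/29
  G: (5/29) * 5 = 25/29
  B: (2/29) * 5 = 10/29
  C: (6/29) * 4 = 24/29
Sum = (16 + 24 + 25 + 10 + 24)/29 = 99/29

L = 99/29 = 3.4138 bits/symbol


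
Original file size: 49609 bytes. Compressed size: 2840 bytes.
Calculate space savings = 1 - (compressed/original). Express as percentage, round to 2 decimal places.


ratio = compressed/original = 2840/49609 = 0.057248
savings = 1 - ratio = 1 - 0.057248 = 0.942752
as a percentage: 0.942752 * 100 = 94.28%

Space savings = 1 - 2840/49609 = 94.28%


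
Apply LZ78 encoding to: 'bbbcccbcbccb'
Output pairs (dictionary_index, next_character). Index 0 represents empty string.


LZ78 encoding steps:
Dictionary: {0: ''}
Step 1: w='' (idx 0), next='b' -> output (0, 'b'), add 'b' as idx 1
Step 2: w='b' (idx 1), next='b' -> output (1, 'b'), add 'bb' as idx 2
Step 3: w='' (idx 0), next='c' -> output (0, 'c'), add 'c' as idx 3
Step 4: w='c' (idx 3), next='c' -> output (3, 'c'), add 'cc' as idx 4
Step 5: w='b' (idx 1), next='c' -> output (1, 'c'), add 'bc' as idx 5
Step 6: w='bc' (idx 5), next='c' -> output (5, 'c'), add 'bcc' as idx 6
Step 7: w='b' (idx 1), end of input -> output (1, '')


Encoded: [(0, 'b'), (1, 'b'), (0, 'c'), (3, 'c'), (1, 'c'), (5, 'c'), (1, '')]


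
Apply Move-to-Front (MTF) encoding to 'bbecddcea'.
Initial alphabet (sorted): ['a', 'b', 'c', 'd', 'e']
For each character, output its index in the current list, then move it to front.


MTF encoding:
'b': index 1 in ['a', 'b', 'c', 'd', 'e'] -> ['b', 'a', 'c', 'd', 'e']
'b': index 0 in ['b', 'a', 'c', 'd', 'e'] -> ['b', 'a', 'c', 'd', 'e']
'e': index 4 in ['b', 'a', 'c', 'd', 'e'] -> ['e', 'b', 'a', 'c', 'd']
'c': index 3 in ['e', 'b', 'a', 'c', 'd'] -> ['c', 'e', 'b', 'a', 'd']
'd': index 4 in ['c', 'e', 'b', 'a', 'd'] -> ['d', 'c', 'e', 'b', 'a']
'd': index 0 in ['d', 'c', 'e', 'b', 'a'] -> ['d', 'c', 'e', 'b', 'a']
'c': index 1 in ['d', 'c', 'e', 'b', 'a'] -> ['c', 'd', 'e', 'b', 'a']
'e': index 2 in ['c', 'd', 'e', 'b', 'a'] -> ['e', 'c', 'd', 'b', 'a']
'a': index 4 in ['e', 'c', 'd', 'b', 'a'] -> ['a', 'e', 'c', 'd', 'b']


Output: [1, 0, 4, 3, 4, 0, 1, 2, 4]


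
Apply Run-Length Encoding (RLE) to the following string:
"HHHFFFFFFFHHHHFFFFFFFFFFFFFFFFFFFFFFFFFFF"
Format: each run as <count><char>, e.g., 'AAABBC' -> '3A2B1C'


Scanning runs left to right:
  i=0: run of 'H' x 3 -> '3H'
  i=3: run of 'F' x 7 -> '7F'
  i=10: run of 'H' x 4 -> '4H'
  i=14: run of 'F' x 27 -> '27F'

RLE = 3H7F4H27F


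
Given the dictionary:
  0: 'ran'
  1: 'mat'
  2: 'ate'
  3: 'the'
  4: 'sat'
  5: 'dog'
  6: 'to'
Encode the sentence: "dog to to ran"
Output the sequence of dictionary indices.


Look up each word in the dictionary:
  'dog' -> 5
  'to' -> 6
  'to' -> 6
  'ran' -> 0

Encoded: [5, 6, 6, 0]


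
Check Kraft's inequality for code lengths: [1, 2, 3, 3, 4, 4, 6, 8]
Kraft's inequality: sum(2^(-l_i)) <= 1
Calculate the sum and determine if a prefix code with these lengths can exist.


Sum = 2^(-1) + 2^(-2) + 2^(-3) + 2^(-3) + 2^(-4) + 2^(-4) + 2^(-6) + 2^(-8)
    = 0.5 + 0.25 + 0.125 + 0.125 + 0.0625 + 0.0625 + 0.015625 + 0.00390625
    = 293/256 = 1.14453125
Since 1.14453125 > 1, Kraft's inequality is NOT satisfied.
A prefix code with these lengths CANNOT exist.

Kraft sum = 1.14453125. Not satisfied.


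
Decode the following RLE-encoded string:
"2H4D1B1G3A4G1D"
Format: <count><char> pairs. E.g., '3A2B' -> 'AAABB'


Expanding each <count><char> pair:
  2H -> 'HH'
  4D -> 'DDDD'
  1B -> 'B'
  1G -> 'G'
  3A -> 'AAA'
  4G -> 'GGGG'
  1D -> 'D'

Decoded = HHDDDDBGAAAGGGGD


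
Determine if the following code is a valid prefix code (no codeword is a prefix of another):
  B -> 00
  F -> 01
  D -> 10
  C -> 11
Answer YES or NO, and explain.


Checking each pair (does one codeword prefix another?):
  B='00' vs F='01': no prefix
  B='00' vs D='10': no prefix
  B='00' vs C='11': no prefix
  F='01' vs B='00': no prefix
  F='01' vs D='10': no prefix
  F='01' vs C='11': no prefix
  D='10' vs B='00': no prefix
  D='10' vs F='01': no prefix
  D='10' vs C='11': no prefix
  C='11' vs B='00': no prefix
  C='11' vs F='01': no prefix
  C='11' vs D='10': no prefix
No violation found over all pairs.

YES -- this is a valid prefix code. No codeword is a prefix of any other codeword.


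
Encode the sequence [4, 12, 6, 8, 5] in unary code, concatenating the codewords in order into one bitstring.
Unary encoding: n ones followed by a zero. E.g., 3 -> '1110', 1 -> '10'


Encode each number as n ones followed by a terminating 0:
  4 -> 11110 (5 bits)
  12 -> 1111111111110 (13 bits)
  6 -> 1111110 (7 bits)
  8 -> 111111110 (9 bits)
  5 -> 111110 (6 bits)
Total length = 5 + 13 + 7 + 9 + 6 = 40 bits.

Unary([4, 12, 6, 8, 5]) = 1111011111111111101111110111111110111110 (40 bits)


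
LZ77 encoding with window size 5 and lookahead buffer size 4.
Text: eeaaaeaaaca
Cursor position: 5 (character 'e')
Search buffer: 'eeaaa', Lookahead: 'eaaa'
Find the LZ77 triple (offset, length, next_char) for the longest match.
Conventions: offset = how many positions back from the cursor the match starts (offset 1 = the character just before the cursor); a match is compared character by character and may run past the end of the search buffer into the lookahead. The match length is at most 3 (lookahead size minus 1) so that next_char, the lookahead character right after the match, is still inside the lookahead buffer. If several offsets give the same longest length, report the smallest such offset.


Try each offset into the search buffer:
  offset=1 (pos 4, char 'a'): match length 0
  offset=2 (pos 3, char 'a'): match length 0
  offset=3 (pos 2, char 'a'): match length 0
  offset=4 (pos 1, char 'e'): match length 3
  offset=5 (pos 0, char 'e'): match length 1
Longest match has length 3 at offset 4.
next_char = character at position 5 + 3 = 8 -> 'a'

Best match: offset=4, length=3 (matching 'eaa' starting at position 1)
LZ77 triple: (4, 3, 'a')


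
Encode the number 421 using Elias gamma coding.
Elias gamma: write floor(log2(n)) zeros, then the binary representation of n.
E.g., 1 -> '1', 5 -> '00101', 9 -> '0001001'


num_bits = floor(log2(421)) + 1 = 9
leading_zeros = num_bits - 1 = 8
binary(421) = 110100101

Elias gamma(421) = '00000000' + '110100101' = 00000000110100101 (17 bits)


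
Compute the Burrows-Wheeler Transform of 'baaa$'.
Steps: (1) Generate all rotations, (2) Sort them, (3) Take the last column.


Rotations (sorted):
  0: $baaa -> last char: a
  1: a$baa -> last char: a
  2: aa$ba -> last char: a
  3: aaa$b -> last char: b
  4: baaa$ -> last char: $


BWT = aaab$


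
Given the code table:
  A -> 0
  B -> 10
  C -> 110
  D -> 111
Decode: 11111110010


Decoding:
111 -> D
111 -> D
10 -> B
0 -> A
10 -> B


Result: DDBAB


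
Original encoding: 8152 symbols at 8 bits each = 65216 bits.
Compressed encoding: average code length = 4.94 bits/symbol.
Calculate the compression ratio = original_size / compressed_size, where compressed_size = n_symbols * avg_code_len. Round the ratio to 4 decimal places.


original_size = n_symbols * orig_bits = 8152 * 8 = 65216 bits
compressed_size = n_symbols * avg_code_len = 8152 * 4.94 = 40270.88 bits
ratio = original_size / compressed_size = 65216 / 40270.88 = 1.6194

Compression ratio = 1.6194


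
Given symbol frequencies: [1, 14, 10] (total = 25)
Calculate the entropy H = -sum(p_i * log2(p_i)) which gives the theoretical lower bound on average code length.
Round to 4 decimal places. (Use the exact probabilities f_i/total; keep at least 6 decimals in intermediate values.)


Per-symbol terms -p_i * log2(p_i) with p_i = f_i/25:
  p = 1/25 = 0.040000: log2(p) = -4.643856, -p*log2(p) = 0.185754
  p = 14/25 = 0.560000: log2(p) = -0.836501, -p*log2(p) = 0.468441
  p = 10/25 = 0.400000: log2(p) = -1.321928, -p*log2(p) = 0.528771
H = 0.185754 + 0.468441 + 0.528771 = 1.182966

H = 1.183 bits/symbol


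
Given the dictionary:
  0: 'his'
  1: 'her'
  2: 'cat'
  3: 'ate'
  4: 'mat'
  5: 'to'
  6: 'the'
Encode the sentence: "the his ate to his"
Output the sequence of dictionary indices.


Look up each word in the dictionary:
  'the' -> 6
  'his' -> 0
  'ate' -> 3
  'to' -> 5
  'his' -> 0

Encoded: [6, 0, 3, 5, 0]


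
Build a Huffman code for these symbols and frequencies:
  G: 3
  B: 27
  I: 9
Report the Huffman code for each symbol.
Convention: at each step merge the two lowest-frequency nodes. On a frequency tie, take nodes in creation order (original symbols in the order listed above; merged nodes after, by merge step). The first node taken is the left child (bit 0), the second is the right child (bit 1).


Huffman tree construction:
Step 1: Merge G(3) + I(9) = 12
Step 2: Merge (G+I)(12) + B(27) = 39
Read each symbol's code off the tree from the root (left child = 0, right child = 1).

Codes:
  G: 00 (length 2)
  B: 1 (length 1)
  I: 01 (length 2)
Average code length: 51/39 = 1.3077 bits/symbol


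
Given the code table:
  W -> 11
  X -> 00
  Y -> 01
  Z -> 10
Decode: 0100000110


Decoding:
01 -> Y
00 -> X
00 -> X
01 -> Y
10 -> Z


Result: YXXYZ


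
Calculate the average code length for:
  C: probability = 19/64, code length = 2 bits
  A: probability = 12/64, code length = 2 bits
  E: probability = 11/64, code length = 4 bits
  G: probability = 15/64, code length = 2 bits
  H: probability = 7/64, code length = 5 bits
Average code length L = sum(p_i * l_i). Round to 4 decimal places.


Weighted contributions p_i * l_i:
  C: (19/64) * 2 = 38/64
  A: (12/64) * 2 = 24/64
  E: (11/64) * 4 = 44/64
  G: (15/64) * 2 = 30/64
  H: (7/64) * 5 = 35/64
Sum = (38 + 24 + 44 + 30 + 35)/64 = 171/64

L = 171/64 = 2.6719 bits/symbol


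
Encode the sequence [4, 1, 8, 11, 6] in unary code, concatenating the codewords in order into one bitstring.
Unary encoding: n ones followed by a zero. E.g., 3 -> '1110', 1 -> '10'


Encode each number as n ones followed by a terminating 0:
  4 -> 11110 (5 bits)
  1 -> 10 (2 bits)
  8 -> 111111110 (9 bits)
  11 -> 111111111110 (12 bits)
  6 -> 1111110 (7 bits)
Total length = 5 + 2 + 9 + 12 + 7 = 35 bits.

Unary([4, 1, 8, 11, 6]) = 11110101111111101111111111101111110 (35 bits)


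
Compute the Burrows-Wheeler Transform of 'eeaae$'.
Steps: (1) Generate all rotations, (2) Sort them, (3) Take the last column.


Rotations (sorted):
  0: $eeaae -> last char: e
  1: aae$ee -> last char: e
  2: ae$eea -> last char: a
  3: e$eeaa -> last char: a
  4: eaae$e -> last char: e
  5: eeaae$ -> last char: $


BWT = eeaae$


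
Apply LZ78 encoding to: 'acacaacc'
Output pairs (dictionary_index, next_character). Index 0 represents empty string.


LZ78 encoding steps:
Dictionary: {0: ''}
Step 1: w='' (idx 0), next='a' -> output (0, 'a'), add 'a' as idx 1
Step 2: w='' (idx 0), next='c' -> output (0, 'c'), add 'c' as idx 2
Step 3: w='a' (idx 1), next='c' -> output (1, 'c'), add 'ac' as idx 3
Step 4: w='a' (idx 1), next='a' -> output (1, 'a'), add 'aa' as idx 4
Step 5: w='c' (idx 2), next='c' -> output (2, 'c'), add 'cc' as idx 5


Encoded: [(0, 'a'), (0, 'c'), (1, 'c'), (1, 'a'), (2, 'c')]


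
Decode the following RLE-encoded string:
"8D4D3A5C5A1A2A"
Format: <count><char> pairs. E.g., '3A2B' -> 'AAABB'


Expanding each <count><char> pair:
  8D -> 'DDDDDDDD'
  4D -> 'DDDD'
  3A -> 'AAA'
  5C -> 'CCCCC'
  5A -> 'AAAAA'
  1A -> 'A'
  2A -> 'AA'

Decoded = DDDDDDDDDDDDAAACCCCCAAAAAAAA


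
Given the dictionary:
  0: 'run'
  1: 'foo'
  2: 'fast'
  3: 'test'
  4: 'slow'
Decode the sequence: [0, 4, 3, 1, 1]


Look up each index in the dictionary:
  0 -> 'run'
  4 -> 'slow'
  3 -> 'test'
  1 -> 'foo'
  1 -> 'foo'

Decoded: "run slow test foo foo"


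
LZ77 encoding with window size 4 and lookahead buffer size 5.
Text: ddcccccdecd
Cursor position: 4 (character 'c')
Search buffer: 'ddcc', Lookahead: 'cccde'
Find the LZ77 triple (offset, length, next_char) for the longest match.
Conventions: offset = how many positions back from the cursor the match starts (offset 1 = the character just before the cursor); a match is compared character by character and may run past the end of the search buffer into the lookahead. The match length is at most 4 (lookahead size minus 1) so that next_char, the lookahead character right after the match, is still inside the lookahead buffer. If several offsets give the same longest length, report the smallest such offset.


Try each offset into the search buffer:
  offset=1 (pos 3, char 'c'): match length 3
  offset=2 (pos 2, char 'c'): match length 3
  offset=3 (pos 1, char 'd'): match length 0
  offset=4 (pos 0, char 'd'): match length 0
Longest match has length 3, found at offsets 1, 2; take the smallest, offset 1.
next_char = character at position 4 + 3 = 7 -> 'd'

Best match: offset=1, length=3 (matching 'ccc' starting at position 3)
LZ77 triple: (1, 3, 'd')


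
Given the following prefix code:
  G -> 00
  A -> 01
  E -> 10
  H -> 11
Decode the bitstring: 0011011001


Decoding step by step:
Bits 00 -> G
Bits 11 -> H
Bits 01 -> A
Bits 10 -> E
Bits 01 -> A


Decoded message: GHAEA


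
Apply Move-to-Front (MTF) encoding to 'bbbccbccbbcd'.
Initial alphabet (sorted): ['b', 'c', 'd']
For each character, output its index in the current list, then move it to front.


MTF encoding:
'b': index 0 in ['b', 'c', 'd'] -> ['b', 'c', 'd']
'b': index 0 in ['b', 'c', 'd'] -> ['b', 'c', 'd']
'b': index 0 in ['b', 'c', 'd'] -> ['b', 'c', 'd']
'c': index 1 in ['b', 'c', 'd'] -> ['c', 'b', 'd']
'c': index 0 in ['c', 'b', 'd'] -> ['c', 'b', 'd']
'b': index 1 in ['c', 'b', 'd'] -> ['b', 'c', 'd']
'c': index 1 in ['b', 'c', 'd'] -> ['c', 'b', 'd']
'c': index 0 in ['c', 'b', 'd'] -> ['c', 'b', 'd']
'b': index 1 in ['c', 'b', 'd'] -> ['b', 'c', 'd']
'b': index 0 in ['b', 'c', 'd'] -> ['b', 'c', 'd']
'c': index 1 in ['b', 'c', 'd'] -> ['c', 'b', 'd']
'd': index 2 in ['c', 'b', 'd'] -> ['d', 'c', 'b']


Output: [0, 0, 0, 1, 0, 1, 1, 0, 1, 0, 1, 2]


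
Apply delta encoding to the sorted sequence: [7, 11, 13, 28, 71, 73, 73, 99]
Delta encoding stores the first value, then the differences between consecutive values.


First value: 7
Deltas:
  11 - 7 = 4
  13 - 11 = 2
  28 - 13 = 15
  71 - 28 = 43
  73 - 71 = 2
  73 - 73 = 0
  99 - 73 = 26


Delta encoded: [7, 4, 2, 15, 43, 2, 0, 26]


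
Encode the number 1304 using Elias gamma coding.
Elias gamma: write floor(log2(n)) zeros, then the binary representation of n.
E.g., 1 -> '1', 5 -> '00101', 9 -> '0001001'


num_bits = floor(log2(1304)) + 1 = 11
leading_zeros = num_bits - 1 = 10
binary(1304) = 10100011000

Elias gamma(1304) = '0000000000' + '10100011000' = 000000000010100011000 (21 bits)


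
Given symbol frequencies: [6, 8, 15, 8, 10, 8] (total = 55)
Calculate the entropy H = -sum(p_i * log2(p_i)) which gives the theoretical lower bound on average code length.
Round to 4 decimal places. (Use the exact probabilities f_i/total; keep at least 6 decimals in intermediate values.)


Per-symbol terms -p_i * log2(p_i) with p_i = f_i/55:
  p = 6/55 = 0.109091: log2(p) = -3.196397, -p*log2(p) = 0.348698
  p = 8/55 = 0.145455: log2(p) = -2.781360, -p*log2(p) = 0.404561
  p = 15/55 = 0.272727: log2(p) = -1.874469, -p*log2(p) = 0.511219
  p = 8/55 = 0.145455: log2(p) = -2.781360, -p*log2(p) = 0.404561
  p = 10/55 = 0.181818: log2(p) = -2.459432, -p*log2(p) = 0.447169
  p = 8/55 = 0.145455: log2(p) = -2.781360, -p*log2(p) = 0.404561
H = 0.348698 + 0.404561 + 0.511219 + 0.404561 + 0.447169 + 0.404561 = 2.520769

H = 2.5208 bits/symbol


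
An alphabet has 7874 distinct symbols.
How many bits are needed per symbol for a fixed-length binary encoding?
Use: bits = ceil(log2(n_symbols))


log2(7874) = 12.9429
Bracket: 2^12 = 4096 < 7874 <= 2^13 = 8192
So ceil(log2(7874)) = 13

bits = ceil(log2(7874)) = ceil(12.9429) = 13 bits


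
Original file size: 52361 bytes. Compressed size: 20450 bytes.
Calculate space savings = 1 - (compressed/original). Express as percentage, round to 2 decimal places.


ratio = compressed/original = 20450/52361 = 0.390558
savings = 1 - ratio = 1 - 0.390558 = 0.609442
as a percentage: 0.609442 * 100 = 60.94%

Space savings = 1 - 20450/52361 = 60.94%


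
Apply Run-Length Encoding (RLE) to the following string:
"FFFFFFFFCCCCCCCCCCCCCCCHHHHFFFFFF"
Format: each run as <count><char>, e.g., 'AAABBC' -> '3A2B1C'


Scanning runs left to right:
  i=0: run of 'F' x 8 -> '8F'
  i=8: run of 'C' x 15 -> '15C'
  i=23: run of 'H' x 4 -> '4H'
  i=27: run of 'F' x 6 -> '6F'

RLE = 8F15C4H6F


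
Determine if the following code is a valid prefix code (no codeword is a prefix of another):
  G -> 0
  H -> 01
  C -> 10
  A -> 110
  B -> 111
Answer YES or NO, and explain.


Checking each pair (does one codeword prefix another?):
  G='0' vs H='01': prefix -- VIOLATION

NO -- this is NOT a valid prefix code. G (0) is a prefix of H (01).


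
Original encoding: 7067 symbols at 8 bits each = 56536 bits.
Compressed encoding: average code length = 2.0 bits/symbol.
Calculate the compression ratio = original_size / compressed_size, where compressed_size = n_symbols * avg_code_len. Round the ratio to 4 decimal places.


original_size = n_symbols * orig_bits = 7067 * 8 = 56536 bits
compressed_size = n_symbols * avg_code_len = 7067 * 2.0 = 14134.0 bits
ratio = original_size / compressed_size = 56536 / 14134.0 = 4.0

Compression ratio = 4.0


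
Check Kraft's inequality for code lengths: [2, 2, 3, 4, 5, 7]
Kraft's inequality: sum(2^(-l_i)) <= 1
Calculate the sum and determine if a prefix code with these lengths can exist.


Sum = 2^(-2) + 2^(-2) + 2^(-3) + 2^(-4) + 2^(-5) + 2^(-7)
    = 0.25 + 0.25 + 0.125 + 0.0625 + 0.03125 + 0.0078125
    = 93/128 = 0.7265625
Since 0.7265625 <= 1, Kraft's inequality IS satisfied.
A prefix code with these lengths CAN exist.

Kraft sum = 0.7265625. Satisfied.


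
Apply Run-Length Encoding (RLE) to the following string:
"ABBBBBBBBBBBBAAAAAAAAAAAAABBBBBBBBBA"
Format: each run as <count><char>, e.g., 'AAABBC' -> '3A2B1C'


Scanning runs left to right:
  i=0: run of 'A' x 1 -> '1A'
  i=1: run of 'B' x 12 -> '12B'
  i=13: run of 'A' x 13 -> '13A'
  i=26: run of 'B' x 9 -> '9B'
  i=35: run of 'A' x 1 -> '1A'

RLE = 1A12B13A9B1A


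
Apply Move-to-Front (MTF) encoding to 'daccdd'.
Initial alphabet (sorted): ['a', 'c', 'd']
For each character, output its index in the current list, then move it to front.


MTF encoding:
'd': index 2 in ['a', 'c', 'd'] -> ['d', 'a', 'c']
'a': index 1 in ['d', 'a', 'c'] -> ['a', 'd', 'c']
'c': index 2 in ['a', 'd', 'c'] -> ['c', 'a', 'd']
'c': index 0 in ['c', 'a', 'd'] -> ['c', 'a', 'd']
'd': index 2 in ['c', 'a', 'd'] -> ['d', 'c', 'a']
'd': index 0 in ['d', 'c', 'a'] -> ['d', 'c', 'a']


Output: [2, 1, 2, 0, 2, 0]


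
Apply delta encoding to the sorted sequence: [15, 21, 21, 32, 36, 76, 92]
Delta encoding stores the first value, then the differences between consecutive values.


First value: 15
Deltas:
  21 - 15 = 6
  21 - 21 = 0
  32 - 21 = 11
  36 - 32 = 4
  76 - 36 = 40
  92 - 76 = 16


Delta encoded: [15, 6, 0, 11, 4, 40, 16]


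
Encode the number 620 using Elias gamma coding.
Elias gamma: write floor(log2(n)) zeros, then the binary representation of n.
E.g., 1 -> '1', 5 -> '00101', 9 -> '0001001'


num_bits = floor(log2(620)) + 1 = 10
leading_zeros = num_bits - 1 = 9
binary(620) = 1001101100

Elias gamma(620) = '000000000' + '1001101100' = 0000000001001101100 (19 bits)


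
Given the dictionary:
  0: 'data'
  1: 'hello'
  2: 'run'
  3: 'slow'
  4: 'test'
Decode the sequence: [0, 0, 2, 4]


Look up each index in the dictionary:
  0 -> 'data'
  0 -> 'data'
  2 -> 'run'
  4 -> 'test'

Decoded: "data data run test"


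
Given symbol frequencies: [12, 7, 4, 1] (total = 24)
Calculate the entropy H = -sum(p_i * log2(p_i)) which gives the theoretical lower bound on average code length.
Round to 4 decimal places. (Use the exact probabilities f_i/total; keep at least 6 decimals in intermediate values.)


Per-symbol terms -p_i * log2(p_i) with p_i = f_i/24:
  p = 12/24 = 0.500000: log2(p) = -1.000000, -p*log2(p) = 0.500000
  p = 7/24 = 0.291667: log2(p) = -1.777608, -p*log2(p) = 0.518469
  p = 4/24 = 0.166667: log2(p) = -2.584963, -p*log2(p) = 0.430827
  p = 1/24 = 0.041667: log2(p) = -4.584963, -p*log2(p) = 0.191040
H = 0.500000 + 0.518469 + 0.430827 + 0.191040 = 1.640336

H = 1.6403 bits/symbol


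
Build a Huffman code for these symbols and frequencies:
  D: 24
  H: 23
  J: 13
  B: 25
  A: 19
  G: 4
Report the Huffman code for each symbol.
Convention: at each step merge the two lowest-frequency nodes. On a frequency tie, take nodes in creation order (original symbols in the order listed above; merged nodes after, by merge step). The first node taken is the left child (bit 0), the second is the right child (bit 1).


Huffman tree construction:
Step 1: Merge G(4) + J(13) = 17
Step 2: Merge (G+J)(17) + A(19) = 36
Step 3: Merge H(23) + D(24) = 47
Step 4: Merge B(25) + ((G+J)+A)(36) = 61
Step 5: Merge (H+D)(47) + (B+((G+J)+A))(61) = 108
Read each symbol's code off the tree from the root (left child = 0, right child = 1).

Codes:
  D: 01 (length 2)
  H: 00 (length 2)
  J: 1101 (length 4)
  B: 10 (length 2)
  A: 111 (length 3)
  G: 1100 (length 4)
Average code length: 269/108 = 2.4907 bits/symbol
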